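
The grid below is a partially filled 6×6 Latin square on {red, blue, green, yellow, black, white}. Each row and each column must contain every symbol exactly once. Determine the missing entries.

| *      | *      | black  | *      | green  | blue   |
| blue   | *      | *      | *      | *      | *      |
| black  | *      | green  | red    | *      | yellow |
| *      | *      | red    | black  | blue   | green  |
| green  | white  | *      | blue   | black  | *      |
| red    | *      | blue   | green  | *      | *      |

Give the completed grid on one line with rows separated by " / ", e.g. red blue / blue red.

yellow red black white green blue / blue green white yellow red black / black blue green red white yellow / white yellow red black blue green / green white yellow blue black red / red black blue green yellow white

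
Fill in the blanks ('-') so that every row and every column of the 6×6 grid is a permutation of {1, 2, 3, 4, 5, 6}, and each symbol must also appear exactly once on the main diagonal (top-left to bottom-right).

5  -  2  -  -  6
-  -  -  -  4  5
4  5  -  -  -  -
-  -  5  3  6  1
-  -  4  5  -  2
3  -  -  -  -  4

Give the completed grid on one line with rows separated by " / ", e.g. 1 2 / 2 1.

5 1 2 4 3 6 / 1 2 3 6 4 5 / 4 5 6 1 2 3 / 2 4 5 3 6 1 / 6 3 4 5 1 2 / 3 6 1 2 5 4

(r3,c6): row 3 has {4,5}; column 6 has {1,2,4,5,6}, so it must be 3.
(r4,c1): row 4 has {1,3,5,6}; column 1 has {3,4,5}, so it must be 2.
(r4,c2): row 4 has {1,2,3,5,6}; column 2 has {5}, so it must be 4.
(r5,c5): row 5 has {2,4,5}; column 5 has {4,6}; the diagonal has {3,4,5}, so it must be 1.
(r1,c5): row 1 has {2,5,6}; column 5 has {1,4,6}, so it must be 3.
(r3,c3): row 3 has {3,4,5}; column 3 has {2,4,5}; the diagonal has {1,3,4,5}, so it must be 6.
(r3,c5): row 3 has {3,4,5,6}; column 5 has {1,3,4,6}, so it must be 2.
(r5,c1): row 5 has {1,2,4,5}; column 1 has {2,3,4,5}, so it must be 6.
(r5,c2): row 5 has {1,2,4,5,6}; column 2 has {4,5}, so it must be 3.
(r6,c3): row 6 has {3,4}; column 3 has {2,4,5,6}, so it must be 1.
(r6,c5): row 6 has {1,3,4}; column 5 has {1,2,3,4,6}, so it must be 5.
(r1,c2): row 1 has {2,3,5,6}; column 2 has {3,4,5}, so it must be 1.
(r1,c4): row 1 has {1,2,3,5,6}; column 4 has {3,5}, so it must be 4.
(r2,c1): row 2 has {4,5}; column 1 has {2,3,4,5,6}, so it must be 1.
(r2,c2): row 2 has {1,4,5}; column 2 has {1,3,4,5}; the diagonal has {1,3,4,5,6}, so it must be 2.
(r2,c3): row 2 has {1,2,4,5}; column 3 has {1,2,4,5,6}, so it must be 3.
(r2,c4): row 2 has {1,2,3,4,5}; column 4 has {3,4,5}, so it must be 6.
(r3,c4): row 3 has {2,3,4,5,6}; column 4 has {3,4,5,6}, so it must be 1.
(r6,c2): row 6 has {1,3,4,5}; column 2 has {1,2,3,4,5}, so it must be 6.
(r6,c4): row 6 has {1,3,4,5,6}; column 4 has {1,3,4,5,6}, so it must be 2.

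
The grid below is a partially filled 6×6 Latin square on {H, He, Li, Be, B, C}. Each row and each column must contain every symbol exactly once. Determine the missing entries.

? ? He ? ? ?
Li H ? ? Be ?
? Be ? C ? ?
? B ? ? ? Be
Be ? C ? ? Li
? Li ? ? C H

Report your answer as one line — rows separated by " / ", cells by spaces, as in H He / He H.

H C He Be Li B / Li H B He Be C / B Be Li C H He / C B H Li He Be / Be He C H B Li / He Li Be B C H

(r1,c2): row 1 has {He}; column 2 has {H,Li,Be,B}, so it must be C.
(r1,c6): row 1 has {He,C}; column 6 has {H,Li,Be}, so it must be B.
(r2,c3): row 2 has {H,Li,Be}; column 3 has {He,C}, so it must be B.
(r2,c4): row 2 has {H,Li,Be,B}; column 4 has {C}, so it must be He.
(r2,c6): row 2 has {H,He,Li,Be,B}; column 6 has {H,Li,Be,B}, so it must be C.
(r3,c6): row 3 has {Be,C}; column 6 has {H,Li,Be,B,C}, so it must be He.
(r5,c2): row 5 has {Li,Be,C}; column 2 has {H,Li,Be,B,C}, so it must be He.
(r6,c3): row 6 has {H,Li,C}; column 3 has {He,B,C}, so it must be Be.
(r6,c4): row 6 has {H,Li,Be,C}; column 4 has {He,C}, so it must be B.
(r1,c1): row 1 has {He,B,C}; column 1 has {Li,Be}, so it must be H.
(r1,c5): row 1 has {H,He,B,C}; column 5 has {Be,C}, so it must be Li.
(r3,c1): row 3 has {He,Be,C}; column 1 has {H,Li,Be}, so it must be B.
(r3,c5): row 3 has {He,Be,B,C}; column 5 has {Li,Be,C}, so it must be H.
(r4,c5): row 4 has {Be,B}; column 5 has {H,Li,Be,C}, so it must be He.
(r5,c4): row 5 has {He,Li,Be,C}; column 4 has {He,B,C}, so it must be H.
(r5,c5): row 5 has {H,He,Li,Be,C}; column 5 has {H,He,Li,Be,C}, so it must be B.
(r6,c1): row 6 has {H,Li,Be,B,C}; column 1 has {H,Li,Be,B}, so it must be He.
(r1,c4): row 1 has {H,He,Li,B,C}; column 4 has {H,He,B,C}, so it must be Be.
(r3,c3): row 3 has {H,He,Be,B,C}; column 3 has {He,Be,B,C}, so it must be Li.
(r4,c1): row 4 has {He,Be,B}; column 1 has {H,He,Li,Be,B}, so it must be C.
(r4,c3): row 4 has {He,Be,B,C}; column 3 has {He,Li,Be,B,C}, so it must be H.
(r4,c4): row 4 has {H,He,Be,B,C}; column 4 has {H,He,Be,B,C}, so it must be Li.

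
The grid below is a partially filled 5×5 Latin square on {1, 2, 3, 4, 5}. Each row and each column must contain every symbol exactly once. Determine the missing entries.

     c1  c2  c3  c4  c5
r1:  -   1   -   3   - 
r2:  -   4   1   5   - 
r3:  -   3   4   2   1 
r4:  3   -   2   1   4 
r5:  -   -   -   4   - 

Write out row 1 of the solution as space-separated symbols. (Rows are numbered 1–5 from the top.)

4 1 5 3 2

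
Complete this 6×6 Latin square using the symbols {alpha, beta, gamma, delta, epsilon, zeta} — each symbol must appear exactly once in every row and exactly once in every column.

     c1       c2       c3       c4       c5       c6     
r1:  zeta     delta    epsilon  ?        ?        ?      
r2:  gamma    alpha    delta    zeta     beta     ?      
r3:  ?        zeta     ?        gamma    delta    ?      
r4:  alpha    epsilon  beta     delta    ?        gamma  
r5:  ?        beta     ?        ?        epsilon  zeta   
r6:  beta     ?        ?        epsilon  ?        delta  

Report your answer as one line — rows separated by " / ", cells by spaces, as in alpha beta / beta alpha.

zeta delta epsilon beta gamma alpha / gamma alpha delta zeta beta epsilon / epsilon zeta alpha gamma delta beta / alpha epsilon beta delta zeta gamma / delta beta gamma alpha epsilon zeta / beta gamma zeta epsilon alpha delta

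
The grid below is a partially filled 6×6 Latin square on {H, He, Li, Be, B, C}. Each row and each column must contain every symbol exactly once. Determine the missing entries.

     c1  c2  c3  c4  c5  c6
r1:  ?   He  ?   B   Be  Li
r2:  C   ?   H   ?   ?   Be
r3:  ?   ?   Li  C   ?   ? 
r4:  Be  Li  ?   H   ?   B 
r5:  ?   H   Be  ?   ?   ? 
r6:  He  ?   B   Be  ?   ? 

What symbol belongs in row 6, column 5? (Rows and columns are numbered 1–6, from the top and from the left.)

Cell (r1,c1): row 1 has {He,Li,Be,B}; column 1 has {He,Be,C} → H.
Cell (r1,c3): row 1 has {H,He,Li,Be,B}; column 3 has {H,Li,Be,B} → C.
Cell (r2,c2): row 2 has {H,Be,C}; column 2 has {H,He,Li} → B.
Cell (r3,c1): row 3 has {Li,C}; column 1 has {H,He,Be,C} → B.
Cell (r3,c2): row 3 has {Li,B,C}; column 2 has {H,He,Li,B} → Be.
Cell (r4,c3): row 4 has {H,Li,Be,B}; column 3 has {H,Li,Be,B,C} → He.
Cell (r4,c5): row 4 has {H,He,Li,Be,B}; column 5 has {Be} → C.
Cell (r5,c1): row 5 has {H,Be}; column 1 has {H,He,Be,B,C} → Li.
Cell (r5,c4): row 5 has {H,Li,Be}; column 4 has {H,Be,B,C} → He.
Cell (r5,c5): row 5 has {H,He,Li,Be}; column 5 has {Be,C} → B.
Cell (r5,c6): row 5 has {H,He,Li,Be,B}; column 6 has {Li,Be,B} → C.
Cell (r6,c2): row 6 has {He,Be,B}; column 2 has {H,He,Li,Be,B} → C.
Cell (r6,c6): row 6 has {He,Be,B,C}; column 6 has {Li,Be,B,C} → H.
Cell (r2,c4): row 2 has {H,Be,B,C}; column 4 has {H,He,Be,B,C} → Li.
Cell (r2,c5): row 2 has {H,Li,Be,B,C}; column 5 has {Be,B,C} → He.
Cell (r3,c5): row 3 has {Li,Be,B,C}; column 5 has {He,Be,B,C} → H.
Cell (r3,c6): row 3 has {H,Li,Be,B,C}; column 6 has {H,Li,Be,B,C} → He.
Cell (r6,c5): row 6 has {H,He,Be,B,C}; column 5 has {H,He,Be,B,C} → Li.

Li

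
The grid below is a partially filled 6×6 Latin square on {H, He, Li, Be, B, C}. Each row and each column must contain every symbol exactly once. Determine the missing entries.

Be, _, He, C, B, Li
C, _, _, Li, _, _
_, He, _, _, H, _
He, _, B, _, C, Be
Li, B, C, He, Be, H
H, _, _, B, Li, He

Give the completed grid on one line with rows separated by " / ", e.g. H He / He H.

Be H He C B Li / C Be H Li He B / B He Li Be H C / He Li B H C Be / Li B C He Be H / H C Be B Li He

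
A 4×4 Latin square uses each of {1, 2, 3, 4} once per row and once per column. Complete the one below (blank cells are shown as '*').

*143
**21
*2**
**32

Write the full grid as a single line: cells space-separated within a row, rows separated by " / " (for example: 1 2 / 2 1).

2 1 4 3 / 4 3 2 1 / 3 2 1 4 / 1 4 3 2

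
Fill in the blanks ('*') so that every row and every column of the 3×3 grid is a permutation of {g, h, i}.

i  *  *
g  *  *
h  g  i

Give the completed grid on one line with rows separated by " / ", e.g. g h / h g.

i h g / g i h / h g i

row 1 has {i}; column 2 has {g} — only h is left for (r1,c2).
row 1 has {h,i}; column 3 has {i} — only g is left for (r1,c3).
row 2 has {g}; column 2 has {g,h} — only i is left for (r2,c2).
row 2 has {g,i}; column 3 has {g,i} — only h is left for (r2,c3).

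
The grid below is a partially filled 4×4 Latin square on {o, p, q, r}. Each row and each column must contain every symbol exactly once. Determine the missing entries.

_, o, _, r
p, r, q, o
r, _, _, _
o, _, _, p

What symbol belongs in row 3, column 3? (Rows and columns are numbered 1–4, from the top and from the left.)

o

(r1,c1) = q
(r1,c3) = p
(r3,c3) = o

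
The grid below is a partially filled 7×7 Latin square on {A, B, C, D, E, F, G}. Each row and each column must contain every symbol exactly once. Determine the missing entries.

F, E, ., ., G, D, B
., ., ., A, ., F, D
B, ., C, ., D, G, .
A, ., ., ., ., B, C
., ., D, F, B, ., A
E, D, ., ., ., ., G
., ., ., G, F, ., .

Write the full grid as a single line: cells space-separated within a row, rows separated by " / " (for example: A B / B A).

row 1 has {B,D,E,F,G}; column 3 has {C,D} — only A is left for (r1,c3).
row 1 has {A,B,D,E,F,G}; column 4 has {A,F,G} — only C is left for (r1,c4).
row 3 has {B,C,D,G}; column 4 has {A,C,F,G} — only E is left for (r3,c4).
row 3 has {B,C,D,E,G}; column 7 has {A,B,C,D,G} — only F is left for (r3,c7).
row 4 has {A,B,C}; column 4 has {A,C,E,F,G} — only D is left for (r4,c4).
row 4 has {A,B,C,D}; column 5 has {B,D,F,G} — only E is left for (r4,c5).
row 6 has {D,E,G}; column 4 has {A,C,D,E,F,G} — only B is left for (r6,c4).
row 7 has {F,G}; column 7 has {A,B,C,D,F,G} — only E is left for (r7,c7).
row 2 has {A,D,F}; column 5 has {B,D,E,F,G} — only C is left for (r2,c5).
row 3 has {B,C,D,E,F,G}; column 2 has {D,E} — only A is left for (r3,c2).
row 6 has {B,D,E,G}; column 3 has {A,C,D} — only F is left for (r6,c3).
row 6 has {B,D,E,F,G}; column 5 has {B,C,D,E,F,G} — only A is left for (r6,c5).
row 6 has {A,B,D,E,F,G}; column 6 has {B,D,F,G} — only C is left for (r6,c6).
row 7 has {E,F,G}; column 3 has {A,C,D,F} — only B is left for (r7,c3).
row 7 has {B,E,F,G}; column 6 has {B,C,D,F,G} — only A is left for (r7,c6).
row 2 has {A,C,D,F}; column 1 has {A,B,E,F} — only G is left for (r2,c1).
row 2 has {A,C,D,F,G}; column 2 has {A,D,E} — only B is left for (r2,c2).
row 2 has {A,B,C,D,F,G}; column 3 has {A,B,C,D,F} — only E is left for (r2,c3).
row 4 has {A,B,C,D,E}; column 3 has {A,B,C,D,E,F} — only G is left for (r4,c3).
row 5 has {A,B,D,F}; column 1 has {A,B,E,F,G} — only C is left for (r5,c1).
row 5 has {A,B,C,D,F}; column 2 has {A,B,D,E} — only G is left for (r5,c2).
row 5 has {A,B,C,D,F,G}; column 6 has {A,B,C,D,F,G} — only E is left for (r5,c6).
row 7 has {A,B,E,F,G}; column 1 has {A,B,C,E,F,G} — only D is left for (r7,c1).
row 7 has {A,B,D,E,F,G}; column 2 has {A,B,D,E,G} — only C is left for (r7,c2).
row 4 has {A,B,C,D,E,G}; column 2 has {A,B,C,D,E,G} — only F is left for (r4,c2).

F E A C G D B / G B E A C F D / B A C E D G F / A F G D E B C / C G D F B E A / E D F B A C G / D C B G F A E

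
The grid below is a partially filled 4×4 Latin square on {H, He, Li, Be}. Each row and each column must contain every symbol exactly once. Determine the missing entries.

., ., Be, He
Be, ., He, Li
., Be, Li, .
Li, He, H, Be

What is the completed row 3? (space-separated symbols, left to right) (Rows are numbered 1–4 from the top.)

He Be Li H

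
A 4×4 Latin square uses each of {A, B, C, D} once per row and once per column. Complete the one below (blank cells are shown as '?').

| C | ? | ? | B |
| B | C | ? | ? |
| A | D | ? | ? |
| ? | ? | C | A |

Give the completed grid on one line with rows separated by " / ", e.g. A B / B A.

C A D B / B C A D / A D B C / D B C A

(r1,c2) = A
(r1,c3) = D
(r2,c3) = A
(r2,c4) = D
(r3,c3) = B
(r3,c4) = C
(r4,c1) = D
(r4,c2) = B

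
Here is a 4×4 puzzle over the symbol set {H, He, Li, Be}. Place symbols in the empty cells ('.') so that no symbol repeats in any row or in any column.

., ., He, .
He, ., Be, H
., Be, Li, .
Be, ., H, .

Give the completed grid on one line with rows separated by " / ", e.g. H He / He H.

Li H He Be / He Li Be H / H Be Li He / Be He H Li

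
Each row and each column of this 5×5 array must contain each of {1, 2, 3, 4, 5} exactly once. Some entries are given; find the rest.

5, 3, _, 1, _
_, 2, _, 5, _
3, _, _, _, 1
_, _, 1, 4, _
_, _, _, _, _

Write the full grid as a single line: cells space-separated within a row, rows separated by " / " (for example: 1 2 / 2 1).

5 3 4 1 2 / 1 2 3 5 4 / 3 4 5 2 1 / 2 5 1 4 3 / 4 1 2 3 5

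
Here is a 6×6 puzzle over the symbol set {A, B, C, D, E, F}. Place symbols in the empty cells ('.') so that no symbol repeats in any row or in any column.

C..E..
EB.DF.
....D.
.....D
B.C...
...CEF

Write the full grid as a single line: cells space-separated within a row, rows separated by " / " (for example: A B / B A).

(r2,c3) = A
(r2,c6) = C
(r5,c5) = A
(r5,c6) = E
(r1,c5) = B
(r1,c6) = A
(r3,c6) = B
(r4,c5) = C
(r5,c4) = F
(r3,c4) = A
(r4,c4) = B
(r5,c2) = D
(r6,c2) = A
(r1,c2) = F
(r1,c3) = D
(r3,c1) = F
(r3,c3) = E
(r4,c1) = A
(r4,c2) = E
(r4,c3) = F
(r6,c1) = D
(r6,c3) = B
(r3,c2) = C

C F D E B A / E B A D F C / F C E A D B / A E F B C D / B D C F A E / D A B C E F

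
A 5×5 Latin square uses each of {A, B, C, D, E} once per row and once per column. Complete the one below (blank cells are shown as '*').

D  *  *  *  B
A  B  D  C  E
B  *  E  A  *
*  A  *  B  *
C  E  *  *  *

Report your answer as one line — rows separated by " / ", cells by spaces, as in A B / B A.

At row 1, column 2: row 1 has {B,D}; column 2 has {A,B,E}; that leaves C.
At row 1, column 3: row 1 has {B,C,D}; column 3 has {D,E}; that leaves A.
At row 1, column 4: row 1 has {A,B,C,D}; column 4 has {A,B,C}; that leaves E.
At row 3, column 2: row 3 has {A,B,E}; column 2 has {A,B,C,E}; that leaves D.
At row 3, column 5: row 3 has {A,B,D,E}; column 5 has {B,E}; that leaves C.
At row 4, column 1: row 4 has {A,B}; column 1 has {A,B,C,D}; that leaves E.
At row 4, column 3: row 4 has {A,B,E}; column 3 has {A,D,E}; that leaves C.
At row 4, column 5: row 4 has {A,B,C,E}; column 5 has {B,C,E}; that leaves D.
At row 5, column 3: row 5 has {C,E}; column 3 has {A,C,D,E}; that leaves B.
At row 5, column 4: row 5 has {B,C,E}; column 4 has {A,B,C,E}; that leaves D.
At row 5, column 5: row 5 has {B,C,D,E}; column 5 has {B,C,D,E}; that leaves A.

D C A E B / A B D C E / B D E A C / E A C B D / C E B D A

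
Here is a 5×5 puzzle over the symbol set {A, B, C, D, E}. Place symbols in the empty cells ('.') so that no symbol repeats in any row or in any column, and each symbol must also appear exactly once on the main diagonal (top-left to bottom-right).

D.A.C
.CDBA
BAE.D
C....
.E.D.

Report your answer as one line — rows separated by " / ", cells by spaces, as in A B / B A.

Cell (r1,c2): row 1 has {A,C,D}; column 2 has {A,C,E} → B.
Cell (r1,c4): row 1 has {A,B,C,D}; column 4 has {B,D} → E.
Cell (r2,c1): row 2 has {A,B,C,D}; column 1 has {B,C,D} → E.
Cell (r3,c4): row 3 has {A,B,D,E}; column 4 has {B,D,E} → C.
Cell (r4,c2): row 4 has {C}; column 2 has {A,B,C,E} → D.
Cell (r4,c3): row 4 has {C,D}; column 3 has {A,D,E} → B.
Cell (r4,c4): row 4 has {B,C,D}; column 4 has {B,C,D,E}; the diagonal has {C,D,E} → A.
Cell (r4,c5): row 4 has {A,B,C,D}; column 5 has {A,C,D} → E.
Cell (r5,c1): row 5 has {D,E}; column 1 has {B,C,D,E} → A.
Cell (r5,c3): row 5 has {A,D,E}; column 3 has {A,B,D,E} → C.
Cell (r5,c5): row 5 has {A,C,D,E}; column 5 has {A,C,D,E}; the diagonal has {A,C,D,E} → B.

D B A E C / E C D B A / B A E C D / C D B A E / A E C D B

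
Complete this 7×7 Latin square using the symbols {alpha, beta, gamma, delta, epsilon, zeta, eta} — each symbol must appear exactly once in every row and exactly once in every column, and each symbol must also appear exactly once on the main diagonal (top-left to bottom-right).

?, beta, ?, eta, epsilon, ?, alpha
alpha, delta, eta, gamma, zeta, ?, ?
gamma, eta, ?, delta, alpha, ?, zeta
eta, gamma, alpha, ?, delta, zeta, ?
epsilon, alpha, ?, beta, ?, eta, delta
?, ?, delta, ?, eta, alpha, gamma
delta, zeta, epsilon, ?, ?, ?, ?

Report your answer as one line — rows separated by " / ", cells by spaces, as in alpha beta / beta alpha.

zeta beta gamma eta epsilon delta alpha / alpha delta eta gamma zeta beta epsilon / gamma eta beta delta alpha epsilon zeta / eta gamma alpha epsilon delta zeta beta / epsilon alpha zeta beta gamma eta delta / beta epsilon delta zeta eta alpha gamma / delta zeta epsilon alpha beta gamma eta

(r1,c1) = zeta
(r1,c3) = gamma
(r1,c6) = delta
(r3,c3) = beta
(r3,c6) = epsilon
(r4,c4) = epsilon
(r4,c7) = beta
(r5,c3) = zeta
(r5,c5) = gamma
(r6,c1) = beta
(r6,c2) = epsilon
(r6,c4) = zeta
(r7,c4) = alpha
(r7,c5) = beta
(r7,c6) = gamma
(r7,c7) = eta
(r2,c6) = beta
(r2,c7) = epsilon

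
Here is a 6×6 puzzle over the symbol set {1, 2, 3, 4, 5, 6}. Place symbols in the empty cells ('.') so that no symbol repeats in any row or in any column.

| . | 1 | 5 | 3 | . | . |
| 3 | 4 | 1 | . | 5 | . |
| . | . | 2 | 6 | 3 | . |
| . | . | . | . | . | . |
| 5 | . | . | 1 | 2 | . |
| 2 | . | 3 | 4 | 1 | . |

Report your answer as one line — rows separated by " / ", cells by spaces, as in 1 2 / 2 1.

6 1 5 3 4 2 / 3 4 1 2 5 6 / 4 5 2 6 3 1 / 1 2 4 5 6 3 / 5 3 6 1 2 4 / 2 6 3 4 1 5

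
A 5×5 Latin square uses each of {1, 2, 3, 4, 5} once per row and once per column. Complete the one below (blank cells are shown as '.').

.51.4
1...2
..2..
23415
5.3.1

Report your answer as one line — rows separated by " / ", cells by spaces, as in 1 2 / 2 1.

3 5 1 2 4 / 1 4 5 3 2 / 4 1 2 5 3 / 2 3 4 1 5 / 5 2 3 4 1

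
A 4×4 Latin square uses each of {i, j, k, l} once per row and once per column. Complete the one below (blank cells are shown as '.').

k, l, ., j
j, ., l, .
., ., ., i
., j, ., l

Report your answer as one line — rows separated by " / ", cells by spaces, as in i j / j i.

(r1,c3) = i
(r2,c4) = k
(r3,c1) = l
(r3,c2) = k
(r3,c3) = j
(r4,c1) = i
(r4,c3) = k
(r2,c2) = i

k l i j / j i l k / l k j i / i j k l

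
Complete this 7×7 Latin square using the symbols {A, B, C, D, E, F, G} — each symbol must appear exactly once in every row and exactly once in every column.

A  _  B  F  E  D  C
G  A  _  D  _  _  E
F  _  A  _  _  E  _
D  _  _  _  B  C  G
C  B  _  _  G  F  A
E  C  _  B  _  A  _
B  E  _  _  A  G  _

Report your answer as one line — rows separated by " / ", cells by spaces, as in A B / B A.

A G B F E D C / G A C D F B E / F D A G C E B / D F E A B C G / C B D E G F A / E C G B D A F / B E F C A G D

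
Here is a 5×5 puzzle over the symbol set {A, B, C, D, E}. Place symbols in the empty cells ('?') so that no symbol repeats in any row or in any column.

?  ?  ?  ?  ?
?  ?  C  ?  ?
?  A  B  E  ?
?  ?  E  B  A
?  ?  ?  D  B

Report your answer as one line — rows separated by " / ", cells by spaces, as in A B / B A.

At row 2, column 4: row 2 has {C}; column 4 has {B,D,E}; that leaves A.
At row 5, column 3: row 5 has {B,D}; column 3 has {B,C,E}; that leaves A.
At row 1, column 3: row 1 is empty so far; column 3 has {A,B,C,E}; that leaves D.
At row 1, column 4: row 1 has {D}; column 4 has {A,B,D,E}; that leaves C.
At row 1, column 5: row 1 has {C,D}; column 5 has {A,B}; that leaves E.
At row 2, column 5: row 2 has {A,C}; column 5 has {A,B,E}; that leaves D.
At row 3, column 5: row 3 has {A,B,E}; column 5 has {A,B,D,E}; that leaves C.
At row 1, column 2: row 1 has {C,D,E}; column 2 has {A}; that leaves B.
At row 2, column 2: row 2 has {A,C,D}; column 2 has {A,B}; that leaves E.
At row 3, column 1: row 3 has {A,B,C,E}; column 1 is empty so far; that leaves D.
At row 4, column 1: row 4 has {A,B,E}; column 1 has {D}; that leaves C.
At row 4, column 2: row 4 has {A,B,C,E}; column 2 has {A,B,E}; that leaves D.
At row 5, column 1: row 5 has {A,B,D}; column 1 has {C,D}; that leaves E.
At row 5, column 2: row 5 has {A,B,D,E}; column 2 has {A,B,D,E}; that leaves C.
At row 1, column 1: row 1 has {B,C,D,E}; column 1 has {C,D,E}; that leaves A.
At row 2, column 1: row 2 has {A,C,D,E}; column 1 has {A,C,D,E}; that leaves B.

A B D C E / B E C A D / D A B E C / C D E B A / E C A D B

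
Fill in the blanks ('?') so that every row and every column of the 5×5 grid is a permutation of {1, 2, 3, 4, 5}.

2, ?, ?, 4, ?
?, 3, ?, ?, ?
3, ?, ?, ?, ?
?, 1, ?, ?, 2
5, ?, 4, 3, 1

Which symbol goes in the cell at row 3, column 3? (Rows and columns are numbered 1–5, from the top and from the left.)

(r1,c2): row 1 has {2,4}; column 2 has {1,3}, so it must be 5.
(r1,c5): row 1 has {2,4,5}; column 5 has {1,2}, so it must be 3.
(r4,c1): row 4 has {1,2}; column 1 has {2,3,5}, so it must be 4.
(r4,c4): row 4 has {1,2,4}; column 4 has {3,4}, so it must be 5.
(r5,c2): row 5 has {1,3,4,5}; column 2 has {1,3,5}, so it must be 2.
(r1,c3): row 1 has {2,3,4,5}; column 3 has {4}, so it must be 1.
(r2,c1): row 2 has {3}; column 1 has {2,3,4,5}, so it must be 1.
(r2,c4): row 2 has {1,3}; column 4 has {3,4,5}, so it must be 2.
(r3,c2): row 3 has {3}; column 2 has {1,2,3,5}, so it must be 4.
(r3,c4): row 3 has {3,4}; column 4 has {2,3,4,5}, so it must be 1.
(r3,c5): row 3 has {1,3,4}; column 5 has {1,2,3}, so it must be 5.
(r4,c3): row 4 has {1,2,4,5}; column 3 has {1,4}, so it must be 3.
(r2,c3): row 2 has {1,2,3}; column 3 has {1,3,4}, so it must be 5.
(r2,c5): row 2 has {1,2,3,5}; column 5 has {1,2,3,5}, so it must be 4.
(r3,c3): row 3 has {1,3,4,5}; column 3 has {1,3,4,5}, so it must be 2.

2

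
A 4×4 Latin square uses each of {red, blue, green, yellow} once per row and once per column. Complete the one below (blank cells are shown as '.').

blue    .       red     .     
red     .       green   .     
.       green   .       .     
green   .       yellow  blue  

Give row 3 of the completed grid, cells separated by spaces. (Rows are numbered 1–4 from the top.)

(r1,c2) = yellow
(r1,c4) = green
(r2,c2) = blue
(r2,c4) = yellow
(r3,c1) = yellow
(r3,c3) = blue
(r3,c4) = red

yellow green blue red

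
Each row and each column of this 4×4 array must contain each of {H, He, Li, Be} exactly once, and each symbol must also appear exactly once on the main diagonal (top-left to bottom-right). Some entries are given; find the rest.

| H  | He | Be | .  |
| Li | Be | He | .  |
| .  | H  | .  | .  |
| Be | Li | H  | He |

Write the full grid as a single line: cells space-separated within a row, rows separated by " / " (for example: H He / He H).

Cell (r1,c4): row 1 has {H,He,Be}; column 4 has {He} → Li.
Cell (r2,c4): row 2 has {He,Li,Be}; column 4 has {He,Li} → H.
Cell (r3,c1): row 3 has {H}; column 1 has {H,Li,Be} → He.
Cell (r3,c3): row 3 has {H,He}; column 3 has {H,He,Be}; the diagonal has {H,He,Be} → Li.
Cell (r3,c4): row 3 has {H,He,Li}; column 4 has {H,He,Li} → Be.

H He Be Li / Li Be He H / He H Li Be / Be Li H He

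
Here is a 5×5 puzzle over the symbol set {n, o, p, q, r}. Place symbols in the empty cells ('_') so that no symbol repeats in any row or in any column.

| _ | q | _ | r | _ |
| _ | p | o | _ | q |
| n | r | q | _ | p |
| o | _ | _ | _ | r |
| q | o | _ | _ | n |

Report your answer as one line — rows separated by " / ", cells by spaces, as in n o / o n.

At row 1, column 1: row 1 has {q,r}; column 1 has {n,o,q}; that leaves p.
At row 1, column 3: row 1 has {p,q,r}; column 3 has {o,q}; that leaves n.
At row 1, column 5: row 1 has {n,p,q,r}; column 5 has {n,p,q,r}; that leaves o.
At row 2, column 1: row 2 has {o,p,q}; column 1 has {n,o,p,q}; that leaves r.
At row 2, column 4: row 2 has {o,p,q,r}; column 4 has {r}; that leaves n.
At row 3, column 4: row 3 has {n,p,q,r}; column 4 has {n,r}; that leaves o.
At row 4, column 2: row 4 has {o,r}; column 2 has {o,p,q,r}; that leaves n.
At row 4, column 3: row 4 has {n,o,r}; column 3 has {n,o,q}; that leaves p.
At row 4, column 4: row 4 has {n,o,p,r}; column 4 has {n,o,r}; that leaves q.
At row 5, column 3: row 5 has {n,o,q}; column 3 has {n,o,p,q}; that leaves r.
At row 5, column 4: row 5 has {n,o,q,r}; column 4 has {n,o,q,r}; that leaves p.

p q n r o / r p o n q / n r q o p / o n p q r / q o r p n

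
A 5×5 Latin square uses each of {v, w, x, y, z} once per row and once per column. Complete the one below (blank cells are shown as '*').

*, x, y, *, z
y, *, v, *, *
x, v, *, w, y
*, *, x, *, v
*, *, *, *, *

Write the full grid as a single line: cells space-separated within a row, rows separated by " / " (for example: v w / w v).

w x y v z / y z v x w / x v z w y / z w x y v / v y w z x

(r1,c4): row 1 has {x,y,z}; column 4 has {w}, so it must be v.
(r3,c3): row 3 has {v,w,x,y}; column 3 has {v,x,y}, so it must be z.
(r5,c3): row 5 is empty so far; column 3 has {v,x,y,z}, so it must be w.
(r5,c5): row 5 has {w}; column 5 has {v,y,z}, so it must be x.
(r1,c1): row 1 has {v,x,y,z}; column 1 has {x,y}, so it must be w.
(r2,c5): row 2 has {v,y}; column 5 has {v,x,y,z}, so it must be w.
(r4,c1): row 4 has {v,x}; column 1 has {w,x,y}, so it must be z.
(r4,c4): row 4 has {v,x,z}; column 4 has {v,w}, so it must be y.
(r5,c1): row 5 has {w,x}; column 1 has {w,x,y,z}, so it must be v.
(r5,c4): row 5 has {v,w,x}; column 4 has {v,w,y}, so it must be z.
(r2,c2): row 2 has {v,w,y}; column 2 has {v,x}, so it must be z.
(r2,c4): row 2 has {v,w,y,z}; column 4 has {v,w,y,z}, so it must be x.
(r4,c2): row 4 has {v,x,y,z}; column 2 has {v,x,z}, so it must be w.
(r5,c2): row 5 has {v,w,x,z}; column 2 has {v,w,x,z}, so it must be y.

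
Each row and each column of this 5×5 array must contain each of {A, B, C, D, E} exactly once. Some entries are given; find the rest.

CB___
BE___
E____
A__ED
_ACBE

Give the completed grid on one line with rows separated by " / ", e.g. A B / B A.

C B E D A / B E D A C / E D A C B / A C B E D / D A C B E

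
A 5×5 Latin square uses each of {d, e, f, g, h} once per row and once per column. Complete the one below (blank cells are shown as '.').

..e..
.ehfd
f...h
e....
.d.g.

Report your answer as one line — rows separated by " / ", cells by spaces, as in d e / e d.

d f e h g / g e h f d / f g d e h / e h g d f / h d f g e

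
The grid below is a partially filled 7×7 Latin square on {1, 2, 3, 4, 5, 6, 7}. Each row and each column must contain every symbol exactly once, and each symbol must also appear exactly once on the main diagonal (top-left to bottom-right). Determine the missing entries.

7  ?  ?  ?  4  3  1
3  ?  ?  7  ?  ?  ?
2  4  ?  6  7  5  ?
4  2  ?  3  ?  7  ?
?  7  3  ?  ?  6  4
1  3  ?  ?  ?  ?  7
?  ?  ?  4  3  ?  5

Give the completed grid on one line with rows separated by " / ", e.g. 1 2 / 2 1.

7 5 6 2 4 3 1 / 3 6 4 7 5 1 2 / 2 4 1 6 7 5 3 / 4 2 5 3 1 7 6 / 5 7 3 1 2 6 4 / 1 3 2 5 6 4 7 / 6 1 7 4 3 2 5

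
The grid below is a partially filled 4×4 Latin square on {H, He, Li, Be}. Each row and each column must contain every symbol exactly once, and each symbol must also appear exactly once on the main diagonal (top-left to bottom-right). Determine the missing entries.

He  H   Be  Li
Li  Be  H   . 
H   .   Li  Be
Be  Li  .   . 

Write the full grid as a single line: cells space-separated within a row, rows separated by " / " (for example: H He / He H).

He H Be Li / Li Be H He / H He Li Be / Be Li He H

At row 2, column 4: row 2 has {H,Li,Be}; column 4 has {Li,Be}; that leaves He.
At row 3, column 2: row 3 has {H,Li,Be}; column 2 has {H,Li,Be}; that leaves He.
At row 4, column 3: row 4 has {Li,Be}; column 3 has {H,Li,Be}; that leaves He.
At row 4, column 4: row 4 has {He,Li,Be}; column 4 has {He,Li,Be}; the diagonal has {He,Li,Be}; that leaves H.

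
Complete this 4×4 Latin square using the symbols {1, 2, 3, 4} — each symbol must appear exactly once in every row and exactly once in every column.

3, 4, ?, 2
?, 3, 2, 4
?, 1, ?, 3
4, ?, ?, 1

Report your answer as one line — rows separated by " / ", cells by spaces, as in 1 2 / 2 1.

Cell (r1,c3): row 1 has {2,3,4}; column 3 has {2} → 1.
Cell (r2,c1): row 2 has {2,3,4}; column 1 has {3,4} → 1.
Cell (r3,c1): row 3 has {1,3}; column 1 has {1,3,4} → 2.
Cell (r3,c3): row 3 has {1,2,3}; column 3 has {1,2} → 4.
Cell (r4,c2): row 4 has {1,4}; column 2 has {1,3,4} → 2.
Cell (r4,c3): row 4 has {1,2,4}; column 3 has {1,2,4} → 3.

3 4 1 2 / 1 3 2 4 / 2 1 4 3 / 4 2 3 1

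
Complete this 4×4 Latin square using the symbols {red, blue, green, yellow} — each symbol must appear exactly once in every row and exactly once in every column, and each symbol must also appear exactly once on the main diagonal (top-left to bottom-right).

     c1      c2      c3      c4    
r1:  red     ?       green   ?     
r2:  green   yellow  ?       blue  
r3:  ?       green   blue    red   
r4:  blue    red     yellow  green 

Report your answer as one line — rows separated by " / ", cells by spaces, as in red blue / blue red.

red blue green yellow / green yellow red blue / yellow green blue red / blue red yellow green

Cell (r1,c2): row 1 has {red,green}; column 2 has {red,green,yellow} → blue.
Cell (r1,c4): row 1 has {red,blue,green}; column 4 has {red,blue,green} → yellow.
Cell (r2,c3): row 2 has {blue,green,yellow}; column 3 has {blue,green,yellow} → red.
Cell (r3,c1): row 3 has {red,blue,green}; column 1 has {red,blue,green} → yellow.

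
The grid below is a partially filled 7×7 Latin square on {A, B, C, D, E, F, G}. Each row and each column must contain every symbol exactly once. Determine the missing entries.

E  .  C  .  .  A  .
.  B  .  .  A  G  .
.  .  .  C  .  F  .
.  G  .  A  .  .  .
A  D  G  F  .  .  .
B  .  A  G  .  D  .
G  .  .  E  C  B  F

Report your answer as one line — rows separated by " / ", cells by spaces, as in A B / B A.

E F C B D A G / F B E D A G C / D E B C G F A / C G F A B E D / A D G F E C B / B C A G F D E / G A D E C B F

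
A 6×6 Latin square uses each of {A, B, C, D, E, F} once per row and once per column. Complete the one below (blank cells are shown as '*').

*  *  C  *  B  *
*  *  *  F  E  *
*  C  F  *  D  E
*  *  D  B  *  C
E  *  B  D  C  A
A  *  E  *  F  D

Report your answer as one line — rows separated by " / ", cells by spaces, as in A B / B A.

At row 1, column 6: row 1 has {B,C}; column 6 has {A,C,D,E}; that leaves F.
At row 2, column 3: row 2 has {E,F}; column 3 has {B,C,D,E,F}; that leaves A.
At row 2, column 6: row 2 has {A,E,F}; column 6 has {A,C,D,E,F}; that leaves B.
At row 3, column 1: row 3 has {C,D,E,F}; column 1 has {A,E}; that leaves B.
At row 3, column 4: row 3 has {B,C,D,E,F}; column 4 has {B,D,F}; that leaves A.
At row 4, column 1: row 4 has {B,C,D}; column 1 has {A,B,E}; that leaves F.
At row 4, column 5: row 4 has {B,C,D,F}; column 5 has {B,C,D,E,F}; that leaves A.
At row 5, column 2: row 5 has {A,B,C,D,E}; column 2 has {C}; that leaves F.
At row 6, column 2: row 6 has {A,D,E,F}; column 2 has {C,F}; that leaves B.
At row 6, column 4: row 6 has {A,B,D,E,F}; column 4 has {A,B,D,F}; that leaves C.
At row 1, column 1: row 1 has {B,C,F}; column 1 has {A,B,E,F}; that leaves D.
At row 1, column 4: row 1 has {B,C,D,F}; column 4 has {A,B,C,D,F}; that leaves E.
At row 2, column 1: row 2 has {A,B,E,F}; column 1 has {A,B,D,E,F}; that leaves C.
At row 2, column 2: row 2 has {A,B,C,E,F}; column 2 has {B,C,F}; that leaves D.
At row 4, column 2: row 4 has {A,B,C,D,F}; column 2 has {B,C,D,F}; that leaves E.
At row 1, column 2: row 1 has {B,C,D,E,F}; column 2 has {B,C,D,E,F}; that leaves A.

D A C E B F / C D A F E B / B C F A D E / F E D B A C / E F B D C A / A B E C F D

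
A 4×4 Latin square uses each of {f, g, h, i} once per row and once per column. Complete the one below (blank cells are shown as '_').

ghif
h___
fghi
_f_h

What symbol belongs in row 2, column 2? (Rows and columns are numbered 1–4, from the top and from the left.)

i

(r2,c2) = i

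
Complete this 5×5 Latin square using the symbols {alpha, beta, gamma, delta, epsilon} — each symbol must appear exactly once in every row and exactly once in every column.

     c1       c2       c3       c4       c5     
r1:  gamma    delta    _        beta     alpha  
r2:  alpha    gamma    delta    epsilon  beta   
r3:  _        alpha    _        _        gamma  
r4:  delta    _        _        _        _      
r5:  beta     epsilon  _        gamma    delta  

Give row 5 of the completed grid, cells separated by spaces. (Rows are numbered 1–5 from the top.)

beta epsilon alpha gamma delta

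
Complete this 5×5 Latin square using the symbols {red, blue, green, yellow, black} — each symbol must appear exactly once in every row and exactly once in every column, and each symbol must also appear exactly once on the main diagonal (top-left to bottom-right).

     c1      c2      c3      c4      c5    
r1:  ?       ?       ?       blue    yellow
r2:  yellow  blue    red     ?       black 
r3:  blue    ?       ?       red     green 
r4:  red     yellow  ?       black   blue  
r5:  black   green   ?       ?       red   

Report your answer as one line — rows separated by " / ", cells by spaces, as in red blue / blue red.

Cell (r1,c1): row 1 has {blue,yellow}; column 1 has {red,blue,yellow,black}; the diagonal has {red,blue,black} → green.
Cell (r1,c3): row 1 has {blue,green,yellow}; column 3 has {red} → black.
Cell (r2,c4): row 2 has {red,blue,yellow,black}; column 4 has {red,blue,black} → green.
Cell (r3,c2): row 3 has {red,blue,green}; column 2 has {blue,green,yellow} → black.
Cell (r3,c3): row 3 has {red,blue,green,black}; column 3 has {red,black}; the diagonal has {red,blue,green,black} → yellow.
Cell (r4,c3): row 4 has {red,blue,yellow,black}; column 3 has {red,yellow,black} → green.
Cell (r5,c3): row 5 has {red,green,black}; column 3 has {red,green,yellow,black} → blue.
Cell (r5,c4): row 5 has {red,blue,green,black}; column 4 has {red,blue,green,black} → yellow.
Cell (r1,c2): row 1 has {blue,green,yellow,black}; column 2 has {blue,green,yellow,black} → red.

green red black blue yellow / yellow blue red green black / blue black yellow red green / red yellow green black blue / black green blue yellow red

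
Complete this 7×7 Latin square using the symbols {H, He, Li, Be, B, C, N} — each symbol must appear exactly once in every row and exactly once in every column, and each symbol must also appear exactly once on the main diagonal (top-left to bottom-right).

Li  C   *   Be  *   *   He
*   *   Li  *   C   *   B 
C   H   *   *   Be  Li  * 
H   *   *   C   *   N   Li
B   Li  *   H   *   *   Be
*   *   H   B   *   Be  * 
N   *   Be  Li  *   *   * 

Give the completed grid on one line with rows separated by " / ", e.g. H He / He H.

(r3,c7): row 3 has {H,Li,Be,C}; column 7 has {He,Li,Be,B}, so it must be N.
(r6,c1): row 6 has {H,Be,B}; column 1 has {H,Li,B,C,N}, so it must be He.
(r6,c2): row 6 has {H,He,Be,B}; column 2 has {H,Li,C}, so it must be N.
(r6,c5): row 6 has {H,He,Be,B,N}; column 5 has {Be,C}, so it must be Li.
(r6,c7): row 6 has {H,He,Li,Be,B,N}; column 7 has {He,Li,Be,B,N}, so it must be C.
(r7,c7): row 7 has {Li,Be,N}; column 7 has {He,Li,Be,B,C,N}; the diagonal has {Li,Be,C}, so it must be H.
(r2,c1): row 2 has {Li,B,C}; column 1 has {H,He,Li,B,C,N}, so it must be Be.
(r2,c2): row 2 has {Li,Be,B,C}; column 2 has {H,Li,C,N}; the diagonal has {H,Li,Be,C}, so it must be He.
(r2,c4): row 2 has {He,Li,Be,B,C}; column 4 has {H,Li,Be,B,C}, so it must be N.
(r2,c6): row 2 has {He,Li,Be,B,C,N}; column 6 has {Li,Be,N}, so it must be H.
(r3,c3): row 3 has {H,Li,Be,C,N}; column 3 has {H,Li,Be}; the diagonal has {H,He,Li,Be,C}, so it must be B.
(r3,c4): row 3 has {H,Li,Be,B,C,N}; column 4 has {H,Li,Be,B,C,N}, so it must be He.
(r4,c3): row 4 has {H,Li,C,N}; column 3 has {H,Li,Be,B}, so it must be He.
(r4,c5): row 4 has {H,He,Li,C,N}; column 5 has {Li,Be,C}, so it must be B.
(r5,c5): row 5 has {H,Li,Be,B}; column 5 has {Li,Be,B,C}; the diagonal has {H,He,Li,Be,B,C}, so it must be N.
(r7,c2): row 7 has {H,Li,Be,N}; column 2 has {H,He,Li,C,N}, so it must be B.
(r7,c5): row 7 has {H,Li,Be,B,N}; column 5 has {Li,Be,B,C,N}, so it must be He.
(r7,c6): row 7 has {H,He,Li,Be,B,N}; column 6 has {H,Li,Be,N}, so it must be C.
(r1,c3): row 1 has {He,Li,Be,C}; column 3 has {H,He,Li,Be,B}, so it must be N.
(r1,c5): row 1 has {He,Li,Be,C,N}; column 5 has {He,Li,Be,B,C,N}, so it must be H.
(r1,c6): row 1 has {H,He,Li,Be,C,N}; column 6 has {H,Li,Be,C,N}, so it must be B.
(r4,c2): row 4 has {H,He,Li,B,C,N}; column 2 has {H,He,Li,B,C,N}, so it must be Be.
(r5,c3): row 5 has {H,Li,Be,B,N}; column 3 has {H,He,Li,Be,B,N}, so it must be C.
(r5,c6): row 5 has {H,Li,Be,B,C,N}; column 6 has {H,Li,Be,B,C,N}, so it must be He.

Li C N Be H B He / Be He Li N C H B / C H B He Be Li N / H Be He C B N Li / B Li C H N He Be / He N H B Li Be C / N B Be Li He C H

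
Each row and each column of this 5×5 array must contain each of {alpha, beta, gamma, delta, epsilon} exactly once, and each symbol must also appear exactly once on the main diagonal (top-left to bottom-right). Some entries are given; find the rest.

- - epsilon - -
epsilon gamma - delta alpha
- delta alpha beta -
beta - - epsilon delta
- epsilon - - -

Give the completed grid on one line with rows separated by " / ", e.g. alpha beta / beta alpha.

(r1,c1) = delta
(r2,c3) = beta
(r3,c1) = gamma
(r3,c5) = epsilon
(r4,c2) = alpha
(r4,c3) = gamma
(r5,c1) = alpha
(r5,c3) = delta
(r5,c4) = gamma
(r5,c5) = beta
(r1,c2) = beta
(r1,c4) = alpha
(r1,c5) = gamma

delta beta epsilon alpha gamma / epsilon gamma beta delta alpha / gamma delta alpha beta epsilon / beta alpha gamma epsilon delta / alpha epsilon delta gamma beta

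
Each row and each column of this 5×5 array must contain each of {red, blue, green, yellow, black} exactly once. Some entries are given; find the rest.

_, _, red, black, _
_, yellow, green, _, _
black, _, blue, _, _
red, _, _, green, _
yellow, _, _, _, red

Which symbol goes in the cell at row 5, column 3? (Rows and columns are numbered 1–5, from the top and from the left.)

black

(r2,c1) = blue
(r2,c4) = red
(r2,c5) = black
(r3,c4) = yellow
(r3,c5) = green
(r5,c3) = black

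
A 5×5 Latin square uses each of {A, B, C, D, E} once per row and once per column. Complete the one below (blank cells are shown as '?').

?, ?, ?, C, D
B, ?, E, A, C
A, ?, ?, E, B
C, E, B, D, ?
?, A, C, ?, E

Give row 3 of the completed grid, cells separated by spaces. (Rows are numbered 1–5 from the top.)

(r1,c1) = E
(r1,c2) = B
(r1,c3) = A
(r2,c2) = D
(r3,c2) = C
(r3,c3) = D

A C D E B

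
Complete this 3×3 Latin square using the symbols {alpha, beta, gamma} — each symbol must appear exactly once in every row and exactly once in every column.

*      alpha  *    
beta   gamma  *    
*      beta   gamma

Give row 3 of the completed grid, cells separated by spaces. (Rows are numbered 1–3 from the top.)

alpha beta gamma

(r1,c1) = gamma
(r1,c3) = beta
(r2,c3) = alpha
(r3,c1) = alpha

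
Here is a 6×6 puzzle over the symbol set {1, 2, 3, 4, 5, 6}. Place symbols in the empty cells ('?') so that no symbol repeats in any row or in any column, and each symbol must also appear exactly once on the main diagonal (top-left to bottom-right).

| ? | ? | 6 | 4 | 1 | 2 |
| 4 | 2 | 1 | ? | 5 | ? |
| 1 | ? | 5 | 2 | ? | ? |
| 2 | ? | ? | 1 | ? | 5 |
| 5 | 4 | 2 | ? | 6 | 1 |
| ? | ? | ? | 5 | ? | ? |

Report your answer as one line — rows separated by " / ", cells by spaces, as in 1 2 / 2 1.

3 5 6 4 1 2 / 4 2 1 6 5 3 / 1 3 5 2 4 6 / 2 6 4 1 3 5 / 5 4 2 3 6 1 / 6 1 3 5 2 4

Cell (r1,c1): row 1 has {1,2,4,6}; column 1 has {1,2,4,5}; the diagonal has {1,2,5,6} → 3.
Cell (r1,c2): row 1 has {1,2,3,4,6}; column 2 has {2,4} → 5.
Cell (r5,c4): row 5 has {1,2,4,5,6}; column 4 has {1,2,4,5} → 3.
Cell (r6,c1): row 6 has {5}; column 1 has {1,2,3,4,5} → 6.
Cell (r6,c6): row 6 has {5,6}; column 6 has {1,2,5}; the diagonal has {1,2,3,5,6} → 4.
Cell (r2,c4): row 2 has {1,2,4,5}; column 4 has {1,2,3,4,5} → 6.
Cell (r2,c6): row 2 has {1,2,4,5,6}; column 6 has {1,2,4,5} → 3.
Cell (r3,c6): row 3 has {1,2,5}; column 6 has {1,2,3,4,5} → 6.
Cell (r6,c3): row 6 has {4,5,6}; column 3 has {1,2,5,6} → 3.
Cell (r6,c5): row 6 has {3,4,5,6}; column 5 has {1,5,6} → 2.
Cell (r3,c2): row 3 has {1,2,5,6}; column 2 has {2,4,5} → 3.
Cell (r3,c5): row 3 has {1,2,3,5,6}; column 5 has {1,2,5,6} → 4.
Cell (r4,c2): row 4 has {1,2,5}; column 2 has {2,3,4,5} → 6.
Cell (r4,c3): row 4 has {1,2,5,6}; column 3 has {1,2,3,5,6} → 4.
Cell (r4,c5): row 4 has {1,2,4,5,6}; column 5 has {1,2,4,5,6} → 3.
Cell (r6,c2): row 6 has {2,3,4,5,6}; column 2 has {2,3,4,5,6} → 1.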